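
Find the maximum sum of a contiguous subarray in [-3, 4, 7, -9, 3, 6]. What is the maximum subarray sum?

Using Kadane's algorithm on [-3, 4, 7, -9, 3, 6]:

Scanning through the array:
Position 1 (value 4): max_ending_here = 4, max_so_far = 4
Position 2 (value 7): max_ending_here = 11, max_so_far = 11
Position 3 (value -9): max_ending_here = 2, max_so_far = 11
Position 4 (value 3): max_ending_here = 5, max_so_far = 11
Position 5 (value 6): max_ending_here = 11, max_so_far = 11

Maximum subarray: [4, 7]
Maximum sum: 11

The maximum subarray is [4, 7] with sum 11. This subarray runs from index 1 to index 2.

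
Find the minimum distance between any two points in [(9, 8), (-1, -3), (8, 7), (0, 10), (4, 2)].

Computing all pairwise distances among 5 points:

d((9, 8), (-1, -3)) = 14.8661
d((9, 8), (8, 7)) = 1.4142 <-- minimum
d((9, 8), (0, 10)) = 9.2195
d((9, 8), (4, 2)) = 7.8102
d((-1, -3), (8, 7)) = 13.4536
d((-1, -3), (0, 10)) = 13.0384
d((-1, -3), (4, 2)) = 7.0711
d((8, 7), (0, 10)) = 8.544
d((8, 7), (4, 2)) = 6.4031
d((0, 10), (4, 2)) = 8.9443

Closest pair: (9, 8) and (8, 7) with distance 1.4142

The closest pair is (9, 8) and (8, 7) with Euclidean distance 1.4142. For 5 points, brute-force pairwise comparison is shown above. For large n, the divide-and-conquer algorithm (sort by x, recurse on halves, check the dividing strip) achieves O(n log n).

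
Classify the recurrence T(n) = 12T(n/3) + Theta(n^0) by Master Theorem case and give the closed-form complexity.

Master Theorem for T(n) = 12T(n/3) + O(n^0):

a = 12, b = 3, c = 0
log_b(a) = log_3(12) = 2.2619

Case 1: c = 0 < log_3(12) = 2.2619
T(n) = O(n^(log_3 12))

For T(n) = 12T(n/3) + O(n^0): log_3(12) = 2.2619. This is Case 1 of the Master Theorem (c < log_b(a), work dominated by leaves), giving O(n^(log_3 12)).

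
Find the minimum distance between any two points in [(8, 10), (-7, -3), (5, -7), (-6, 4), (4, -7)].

Computing all pairwise distances among 5 points:

d((8, 10), (-7, -3)) = 19.8494
d((8, 10), (5, -7)) = 17.2627
d((8, 10), (-6, 4)) = 15.2315
d((8, 10), (4, -7)) = 17.4642
d((-7, -3), (5, -7)) = 12.6491
d((-7, -3), (-6, 4)) = 7.0711
d((-7, -3), (4, -7)) = 11.7047
d((5, -7), (-6, 4)) = 15.5563
d((5, -7), (4, -7)) = 1.0 <-- minimum
d((-6, 4), (4, -7)) = 14.8661

Closest pair: (5, -7) and (4, -7) with distance 1.0

The closest pair is (5, -7) and (4, -7) with Euclidean distance 1.0. For 5 points, brute-force pairwise comparison is shown above. For large n, the divide-and-conquer algorithm (sort by x, recurse on halves, check the dividing strip) achieves O(n log n).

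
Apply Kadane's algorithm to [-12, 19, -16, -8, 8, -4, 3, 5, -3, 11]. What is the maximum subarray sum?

Using Kadane's algorithm on [-12, 19, -16, -8, 8, -4, 3, 5, -3, 11]:

Scanning through the array:
Position 1 (value 19): max_ending_here = 19, max_so_far = 19
Position 2 (value -16): max_ending_here = 3, max_so_far = 19
Position 3 (value -8): max_ending_here = -5, max_so_far = 19
Position 4 (value 8): max_ending_here = 8, max_so_far = 19
Position 5 (value -4): max_ending_here = 4, max_so_far = 19
Position 6 (value 3): max_ending_here = 7, max_so_far = 19
Position 7 (value 5): max_ending_here = 12, max_so_far = 19
Position 8 (value -3): max_ending_here = 9, max_so_far = 19
Position 9 (value 11): max_ending_here = 20, max_so_far = 20

Maximum subarray: [8, -4, 3, 5, -3, 11]
Maximum sum: 20

The maximum subarray is [8, -4, 3, 5, -3, 11] with sum 20. This subarray runs from index 4 to index 9.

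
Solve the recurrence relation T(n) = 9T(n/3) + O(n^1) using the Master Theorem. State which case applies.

Master Theorem for T(n) = 9T(n/3) + O(n^1):

a = 9, b = 3, c = 1
log_b(a) = log_3(9) = 2.0000

Case 1: c = 1 < log_3(9) = 2.0000
T(n) = O(n^(log_3 9)) = O(n^2)

For T(n) = 9T(n/3) + O(n^1): log_3(9) = 2.0000. This is Case 1 of the Master Theorem (c < log_b(a), work dominated by leaves), giving O(n^2).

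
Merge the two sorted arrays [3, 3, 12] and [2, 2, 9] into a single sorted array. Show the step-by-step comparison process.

Merging process:

Compare 3 vs 2: take 2 from right. Merged: [2]
Compare 3 vs 2: take 2 from right. Merged: [2, 2]
Compare 3 vs 9: take 3 from left. Merged: [2, 2, 3]
Compare 3 vs 9: take 3 from left. Merged: [2, 2, 3, 3]
Compare 12 vs 9: take 9 from right. Merged: [2, 2, 3, 3, 9]
Append remaining from left: [12]. Merged: [2, 2, 3, 3, 9, 12]

Final merged array: [2, 2, 3, 3, 9, 12]
Total comparisons: 5

The merged array is [2, 2, 3, 3, 9, 12], requiring 5 comparisons. The merge step runs in O(n) time where n is the total number of elements.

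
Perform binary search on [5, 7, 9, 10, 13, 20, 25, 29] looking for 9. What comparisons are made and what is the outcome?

Binary search for 9 in [5, 7, 9, 10, 13, 20, 25, 29]:

lo=0, hi=7, mid=3, arr[mid]=10 -> 10 > 9, search left half
lo=0, hi=2, mid=1, arr[mid]=7 -> 7 < 9, search right half
lo=2, hi=2, mid=2, arr[mid]=9 -> Found target at index 2!

Binary search finds 9 at index 2 after 3 comparisons. The search repeatedly halves the search space by comparing with the middle element.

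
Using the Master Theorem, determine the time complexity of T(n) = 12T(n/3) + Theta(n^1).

Master Theorem for T(n) = 12T(n/3) + O(n^1):

a = 12, b = 3, c = 1
log_b(a) = log_3(12) = 2.2619

Case 1: c = 1 < log_3(12) = 2.2619
T(n) = O(n^(log_3 12))

For T(n) = 12T(n/3) + O(n^1): log_3(12) = 2.2619. This is Case 1 of the Master Theorem (c < log_b(a), work dominated by leaves), giving O(n^(log_3 12)).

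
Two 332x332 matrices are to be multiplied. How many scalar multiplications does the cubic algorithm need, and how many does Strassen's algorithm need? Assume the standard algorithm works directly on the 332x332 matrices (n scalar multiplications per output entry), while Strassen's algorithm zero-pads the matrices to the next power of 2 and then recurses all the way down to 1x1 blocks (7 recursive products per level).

Matrix multiplication for 332x332 matrices:

Strassen's algorithm requires power-of-2 dimensions. Pad 332x332 to 512x512 (next power of 2).

Standard algorithm: 332^3 = 36594368 multiplications
Strassen's algorithm: 7^(log2(512)) = 7^9 = 40353607 multiplications
Difference: 36594368 - 40353607 = -3759239 (Strassen uses MORE here due to padding overhead — for small or just-over-power-of-2 n, padding can outweigh the per-level savings)

Standard: 36594368 multiplications (332^3). Strassen: 40353607 multiplications (7^9, after padding to 512x512). Strassen reduces 8 recursive multiplications to 7 at each level.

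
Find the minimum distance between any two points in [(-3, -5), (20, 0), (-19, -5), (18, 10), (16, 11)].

Computing all pairwise distances among 5 points:

d((-3, -5), (20, 0)) = 23.5372
d((-3, -5), (-19, -5)) = 16.0
d((-3, -5), (18, 10)) = 25.807
d((-3, -5), (16, 11)) = 24.8395
d((20, 0), (-19, -5)) = 39.3192
d((20, 0), (18, 10)) = 10.198
d((20, 0), (16, 11)) = 11.7047
d((-19, -5), (18, 10)) = 39.9249
d((-19, -5), (16, 11)) = 38.4838
d((18, 10), (16, 11)) = 2.2361 <-- minimum

Closest pair: (18, 10) and (16, 11) with distance 2.2361

The closest pair is (18, 10) and (16, 11) with Euclidean distance 2.2361. For 5 points, brute-force pairwise comparison is shown above. For large n, the divide-and-conquer algorithm (sort by x, recurse on halves, check the dividing strip) achieves O(n log n).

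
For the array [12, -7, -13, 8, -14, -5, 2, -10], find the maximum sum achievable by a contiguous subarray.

Using Kadane's algorithm on [12, -7, -13, 8, -14, -5, 2, -10]:

Scanning through the array:
Position 1 (value -7): max_ending_here = 5, max_so_far = 12
Position 2 (value -13): max_ending_here = -8, max_so_far = 12
Position 3 (value 8): max_ending_here = 8, max_so_far = 12
Position 4 (value -14): max_ending_here = -6, max_so_far = 12
Position 5 (value -5): max_ending_here = -5, max_so_far = 12
Position 6 (value 2): max_ending_here = 2, max_so_far = 12
Position 7 (value -10): max_ending_here = -8, max_so_far = 12

Maximum subarray: [12]
Maximum sum: 12

The maximum subarray is [12] with sum 12. This subarray runs from index 0 to index 0.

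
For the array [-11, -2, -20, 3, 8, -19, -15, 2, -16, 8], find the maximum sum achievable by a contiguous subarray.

Using Kadane's algorithm on [-11, -2, -20, 3, 8, -19, -15, 2, -16, 8]:

Scanning through the array:
Position 1 (value -2): max_ending_here = -2, max_so_far = -2
Position 2 (value -20): max_ending_here = -20, max_so_far = -2
Position 3 (value 3): max_ending_here = 3, max_so_far = 3
Position 4 (value 8): max_ending_here = 11, max_so_far = 11
Position 5 (value -19): max_ending_here = -8, max_so_far = 11
Position 6 (value -15): max_ending_here = -15, max_so_far = 11
Position 7 (value 2): max_ending_here = 2, max_so_far = 11
Position 8 (value -16): max_ending_here = -14, max_so_far = 11
Position 9 (value 8): max_ending_here = 8, max_so_far = 11

Maximum subarray: [3, 8]
Maximum sum: 11

The maximum subarray is [3, 8] with sum 11. This subarray runs from index 3 to index 4.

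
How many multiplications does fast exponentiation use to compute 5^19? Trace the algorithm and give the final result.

Computing 5^19 by squaring (build up from 5^1; each line after the first costs one multiplication):

5^1 = 5
5^2 = (5^1)^2 = 5^2 = 25
5^4 = (5^2)^2 = 25^2 = 625
5^8 = (5^4)^2 = 625^2 = 390625
5^9 = 5 * 5^8 = 5 * 390625 = 1953125
5^18 = (5^9)^2 = 1953125^2 = 3814697265625
5^19 = 5 * 5^18 = 5 * 3814697265625 = 19073486328125

Result: 19073486328125
Multiplications needed: 6 (6 lines after 5^1)

5^19 = 19073486328125. Using exponentiation by squaring, this requires 6 multiplications. The key idea: if the exponent is even, square the half-power; if odd, multiply by the base once.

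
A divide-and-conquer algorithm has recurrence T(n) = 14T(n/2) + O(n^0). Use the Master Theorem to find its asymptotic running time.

Master Theorem for T(n) = 14T(n/2) + O(n^0):

a = 14, b = 2, c = 0
log_b(a) = log_2(14) = 3.8074

Case 1: c = 0 < log_2(14) = 3.8074
T(n) = O(n^(log_2 14))

For T(n) = 14T(n/2) + O(n^0): log_2(14) = 3.8074. This is Case 1 of the Master Theorem (c < log_b(a), work dominated by leaves), giving O(n^(log_2 14)).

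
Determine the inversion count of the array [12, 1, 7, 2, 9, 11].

Finding inversions in [12, 1, 7, 2, 9, 11]:

(0, 1): arr[0]=12 > arr[1]=1
(0, 2): arr[0]=12 > arr[2]=7
(0, 3): arr[0]=12 > arr[3]=2
(0, 4): arr[0]=12 > arr[4]=9
(0, 5): arr[0]=12 > arr[5]=11
(2, 3): arr[2]=7 > arr[3]=2

Total inversions: 6

The array has 6 inversion(s): (0,1), (0,2), (0,3), (0,4), (0,5), (2,3). Each pair (i,j) satisfies i < j and arr[i] > arr[j].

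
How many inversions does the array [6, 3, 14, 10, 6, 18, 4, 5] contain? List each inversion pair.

Finding inversions in [6, 3, 14, 10, 6, 18, 4, 5]:

(0, 1): arr[0]=6 > arr[1]=3
(0, 6): arr[0]=6 > arr[6]=4
(0, 7): arr[0]=6 > arr[7]=5
(2, 3): arr[2]=14 > arr[3]=10
(2, 4): arr[2]=14 > arr[4]=6
(2, 6): arr[2]=14 > arr[6]=4
(2, 7): arr[2]=14 > arr[7]=5
(3, 4): arr[3]=10 > arr[4]=6
(3, 6): arr[3]=10 > arr[6]=4
(3, 7): arr[3]=10 > arr[7]=5
(4, 6): arr[4]=6 > arr[6]=4
(4, 7): arr[4]=6 > arr[7]=5
(5, 6): arr[5]=18 > arr[6]=4
(5, 7): arr[5]=18 > arr[7]=5

Total inversions: 14

The array has 14 inversion(s): (0,1), (0,6), (0,7), (2,3), (2,4), (2,6), (2,7), (3,4), (3,6), (3,7), (4,6), (4,7), (5,6), (5,7). Each pair (i,j) satisfies i < j and arr[i] > arr[j].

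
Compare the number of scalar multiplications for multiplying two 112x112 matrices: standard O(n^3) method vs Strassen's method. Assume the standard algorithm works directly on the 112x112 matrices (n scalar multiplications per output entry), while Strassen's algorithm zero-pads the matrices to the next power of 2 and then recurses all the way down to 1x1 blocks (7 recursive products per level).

Matrix multiplication for 112x112 matrices:

Strassen's algorithm requires power-of-2 dimensions. Pad 112x112 to 128x128 (next power of 2).

Standard algorithm: 112^3 = 1404928 multiplications
Strassen's algorithm: 7^(log2(128)) = 7^7 = 823543 multiplications
Savings: 1404928 - 823543 = 581385 multiplications

Standard: 1404928 multiplications (112^3). Strassen: 823543 multiplications (7^7, after padding to 128x128). Strassen reduces 8 recursive multiplications to 7 at each level.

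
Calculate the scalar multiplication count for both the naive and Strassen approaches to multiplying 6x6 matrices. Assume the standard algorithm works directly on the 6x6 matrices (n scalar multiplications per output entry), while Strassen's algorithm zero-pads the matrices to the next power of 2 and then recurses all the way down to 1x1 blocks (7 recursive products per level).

Matrix multiplication for 6x6 matrices:

Strassen's algorithm requires power-of-2 dimensions. Pad 6x6 to 8x8 (next power of 2).

Standard algorithm: 6^3 = 216 multiplications
Strassen's algorithm: 7^(log2(8)) = 7^3 = 343 multiplications
Difference: 216 - 343 = -127 (Strassen uses MORE here due to padding overhead — for small or just-over-power-of-2 n, padding can outweigh the per-level savings)

Standard: 216 multiplications (6^3). Strassen: 343 multiplications (7^3, after padding to 8x8). Strassen reduces 8 recursive multiplications to 7 at each level.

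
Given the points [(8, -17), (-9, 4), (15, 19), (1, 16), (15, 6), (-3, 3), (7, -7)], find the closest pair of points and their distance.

Computing all pairwise distances among 7 points:

d((8, -17), (-9, 4)) = 27.0185
d((8, -17), (15, 19)) = 36.6742
d((8, -17), (1, 16)) = 33.7343
d((8, -17), (15, 6)) = 24.0416
d((8, -17), (-3, 3)) = 22.8254
d((8, -17), (7, -7)) = 10.0499
d((-9, 4), (15, 19)) = 28.3019
d((-9, 4), (1, 16)) = 15.6205
d((-9, 4), (15, 6)) = 24.0832
d((-9, 4), (-3, 3)) = 6.0828 <-- minimum
d((-9, 4), (7, -7)) = 19.4165
d((15, 19), (1, 16)) = 14.3178
d((15, 19), (15, 6)) = 13.0
d((15, 19), (-3, 3)) = 24.0832
d((15, 19), (7, -7)) = 27.2029
d((1, 16), (15, 6)) = 17.2047
d((1, 16), (-3, 3)) = 13.6015
d((1, 16), (7, -7)) = 23.7697
d((15, 6), (-3, 3)) = 18.2483
d((15, 6), (7, -7)) = 15.2643
d((-3, 3), (7, -7)) = 14.1421

Closest pair: (-9, 4) and (-3, 3) with distance 6.0828

The closest pair is (-9, 4) and (-3, 3) with Euclidean distance 6.0828. For 7 points, brute-force pairwise comparison is shown above. For large n, the divide-and-conquer algorithm (sort by x, recurse on halves, check the dividing strip) achieves O(n log n).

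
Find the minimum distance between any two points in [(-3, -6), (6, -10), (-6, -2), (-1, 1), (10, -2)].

Computing all pairwise distances among 5 points:

d((-3, -6), (6, -10)) = 9.8489
d((-3, -6), (-6, -2)) = 5.0 <-- minimum
d((-3, -6), (-1, 1)) = 7.2801
d((-3, -6), (10, -2)) = 13.6015
d((6, -10), (-6, -2)) = 14.4222
d((6, -10), (-1, 1)) = 13.0384
d((6, -10), (10, -2)) = 8.9443
d((-6, -2), (-1, 1)) = 5.831
d((-6, -2), (10, -2)) = 16.0
d((-1, 1), (10, -2)) = 11.4018

Closest pair: (-3, -6) and (-6, -2) with distance 5.0

The closest pair is (-3, -6) and (-6, -2) with Euclidean distance 5.0. For 5 points, brute-force pairwise comparison is shown above. For large n, the divide-and-conquer algorithm (sort by x, recurse on halves, check the dividing strip) achieves O(n log n).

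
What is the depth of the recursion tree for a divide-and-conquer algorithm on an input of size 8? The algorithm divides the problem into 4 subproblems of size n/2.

For divide and conquer with division factor 2:

Problem sizes at each level:
Level 0: 8
Level 1: 4
Level 2: 2
Level 3: 1

The root is level 0 and the size-1 base case is level 3 (the tree spans levels 0 through 3, i.e. 4 levels counting the root), so the depth is the number of divisions: log_2(8) = 3

The recursion tree depth is log_2(8) = 3. At each level, the problem size is divided by 2, so it takes 3 divisions to reduce to a base case of size 1. The algorithm makes 4 recursive calls at each level.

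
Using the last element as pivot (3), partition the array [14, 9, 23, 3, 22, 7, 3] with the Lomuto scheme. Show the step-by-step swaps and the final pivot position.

Lomuto partition with pivot = 3:

Initial array: [14, 9, 23, 3, 22, 7, 3]

arr[0]=14 > 3: no swap
arr[1]=9 > 3: no swap
arr[2]=23 > 3: no swap
arr[3]=3 <= 3: swap with position 0, array becomes [3, 9, 23, 14, 22, 7, 3]
arr[4]=22 > 3: no swap
arr[5]=7 > 3: no swap

Place pivot at position 1: [3, 3, 23, 14, 22, 7, 9]
Pivot position: 1

After partitioning with pivot 3, the array becomes [3, 3, 23, 14, 22, 7, 9]. The pivot is placed at index 1. All elements to the left of the pivot are <= 3, and all elements to the right are > 3.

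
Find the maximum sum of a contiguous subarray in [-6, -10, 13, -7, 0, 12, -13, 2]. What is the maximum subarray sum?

Using Kadane's algorithm on [-6, -10, 13, -7, 0, 12, -13, 2]:

Scanning through the array:
Position 1 (value -10): max_ending_here = -10, max_so_far = -6
Position 2 (value 13): max_ending_here = 13, max_so_far = 13
Position 3 (value -7): max_ending_here = 6, max_so_far = 13
Position 4 (value 0): max_ending_here = 6, max_so_far = 13
Position 5 (value 12): max_ending_here = 18, max_so_far = 18
Position 6 (value -13): max_ending_here = 5, max_so_far = 18
Position 7 (value 2): max_ending_here = 7, max_so_far = 18

Maximum subarray: [13, -7, 0, 12]
Maximum sum: 18

The maximum subarray is [13, -7, 0, 12] with sum 18. This subarray runs from index 2 to index 5.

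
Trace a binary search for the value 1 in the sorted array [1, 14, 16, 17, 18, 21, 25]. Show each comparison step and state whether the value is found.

Binary search for 1 in [1, 14, 16, 17, 18, 21, 25]:

lo=0, hi=6, mid=3, arr[mid]=17 -> 17 > 1, search left half
lo=0, hi=2, mid=1, arr[mid]=14 -> 14 > 1, search left half
lo=0, hi=0, mid=0, arr[mid]=1 -> Found target at index 0!

Binary search finds 1 at index 0 after 3 comparisons. The search repeatedly halves the search space by comparing with the middle element.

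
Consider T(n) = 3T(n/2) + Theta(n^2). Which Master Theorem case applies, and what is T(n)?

Master Theorem for T(n) = 3T(n/2) + O(n^2):

a = 3, b = 2, c = 2
log_b(a) = log_2(3) = 1.5850

Case 3: c = 2 > log_2(3) = 1.5850
T(n) = O(n^2) = O(n^2)

For T(n) = 3T(n/2) + O(n^2): log_2(3) = 1.5850. This is Case 3 of the Master Theorem (c > log_b(a), work dominated by root), giving O(n^2).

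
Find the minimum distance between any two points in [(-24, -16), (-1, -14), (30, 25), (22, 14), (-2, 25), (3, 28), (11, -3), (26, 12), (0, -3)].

Computing all pairwise distances among 9 points:

d((-24, -16), (-1, -14)) = 23.0868
d((-24, -16), (30, 25)) = 67.8012
d((-24, -16), (22, 14)) = 54.9181
d((-24, -16), (-2, 25)) = 46.5296
d((-24, -16), (3, 28)) = 51.6236
d((-24, -16), (11, -3)) = 37.3363
d((-24, -16), (26, 12)) = 57.3062
d((-24, -16), (0, -3)) = 27.2947
d((-1, -14), (30, 25)) = 49.8197
d((-1, -14), (22, 14)) = 36.2353
d((-1, -14), (-2, 25)) = 39.0128
d((-1, -14), (3, 28)) = 42.19
d((-1, -14), (11, -3)) = 16.2788
d((-1, -14), (26, 12)) = 37.4833
d((-1, -14), (0, -3)) = 11.0454
d((30, 25), (22, 14)) = 13.6015
d((30, 25), (-2, 25)) = 32.0
d((30, 25), (3, 28)) = 27.1662
d((30, 25), (11, -3)) = 33.8378
d((30, 25), (26, 12)) = 13.6015
d((30, 25), (0, -3)) = 41.0366
d((22, 14), (-2, 25)) = 26.4008
d((22, 14), (3, 28)) = 23.6008
d((22, 14), (11, -3)) = 20.2485
d((22, 14), (26, 12)) = 4.4721 <-- minimum
d((22, 14), (0, -3)) = 27.8029
d((-2, 25), (3, 28)) = 5.831
d((-2, 25), (11, -3)) = 30.8707
d((-2, 25), (26, 12)) = 30.8707
d((-2, 25), (0, -3)) = 28.0713
d((3, 28), (11, -3)) = 32.0156
d((3, 28), (26, 12)) = 28.0179
d((3, 28), (0, -3)) = 31.1448
d((11, -3), (26, 12)) = 21.2132
d((11, -3), (0, -3)) = 11.0
d((26, 12), (0, -3)) = 30.0167

Closest pair: (22, 14) and (26, 12) with distance 4.4721

The closest pair is (22, 14) and (26, 12) with Euclidean distance 4.4721. For 9 points, brute-force pairwise comparison is shown above. For large n, the divide-and-conquer algorithm (sort by x, recurse on halves, check the dividing strip) achieves O(n log n).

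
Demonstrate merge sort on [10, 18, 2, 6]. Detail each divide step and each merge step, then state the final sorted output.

Merge sort trace:

Split: [10, 18, 2, 6] -> [10, 18] and [2, 6]
  Split: [10, 18] -> [10] and [18]
  Merge: [10] + [18] -> [10, 18]
  Split: [2, 6] -> [2] and [6]
  Merge: [2] + [6] -> [2, 6]
Merge: [10, 18] + [2, 6] -> [2, 6, 10, 18]

Final sorted array: [2, 6, 10, 18]

The merge sort proceeds by recursively splitting the array and merging sorted halves.
After all merges, the sorted array is [2, 6, 10, 18].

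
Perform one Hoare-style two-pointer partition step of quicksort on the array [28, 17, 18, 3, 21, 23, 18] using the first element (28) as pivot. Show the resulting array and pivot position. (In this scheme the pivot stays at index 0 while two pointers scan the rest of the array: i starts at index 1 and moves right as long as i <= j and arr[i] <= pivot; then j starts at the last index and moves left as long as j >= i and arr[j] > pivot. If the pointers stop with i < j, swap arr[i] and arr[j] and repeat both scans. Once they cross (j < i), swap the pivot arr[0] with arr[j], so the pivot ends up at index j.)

Hoare-style two-pointer partition with pivot = 28:

Initial array: [28, 17, 18, 3, 21, 23, 18]

Pointers start at i = 1, j = 6.
i ends at 7, j ends at 6: the pointers have crossed (j < i), so scanning stops.

Swap pivot arr[0] with arr[6] to place pivot at position 6: [18, 17, 18, 3, 21, 23, 28]
Pivot position: 6

After partitioning with pivot 28, the array becomes [18, 17, 18, 3, 21, 23, 28]. The pivot is placed at index 6. All elements to the left of the pivot are <= 28, and all elements to the right are > 28.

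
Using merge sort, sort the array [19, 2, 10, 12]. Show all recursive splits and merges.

Merge sort trace:

Split: [19, 2, 10, 12] -> [19, 2] and [10, 12]
  Split: [19, 2] -> [19] and [2]
  Merge: [19] + [2] -> [2, 19]
  Split: [10, 12] -> [10] and [12]
  Merge: [10] + [12] -> [10, 12]
Merge: [2, 19] + [10, 12] -> [2, 10, 12, 19]

Final sorted array: [2, 10, 12, 19]

The merge sort proceeds by recursively splitting the array and merging sorted halves.
After all merges, the sorted array is [2, 10, 12, 19].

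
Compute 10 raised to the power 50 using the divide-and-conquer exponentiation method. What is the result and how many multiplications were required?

Computing 10^50 by squaring (build up from 10^1; each line after the first costs one multiplication):

10^1 = 10
10^2 = (10^1)^2 = 10^2 = 100
10^3 = 10 * 10^2 = 10 * 100 = 1000
10^6 = (10^3)^2 = 1000^2 = 1000000
10^12 = (10^6)^2 = 1000000^2 = 1000000000000
10^24 = (10^12)^2 = 1000000000000^2 = 1000000000000000000000000
10^25 = 10 * 10^24 = 10 * 1000000000000000000000000 = 10000000000000000000000000
10^50 = (10^25)^2 = 10000000000000000000000000^2 = 100000000000000000000000000000000000000000000000000

Result: 100000000000000000000000000000000000000000000000000
Multiplications needed: 7 (7 lines after 10^1)

10^50 = 100000000000000000000000000000000000000000000000000. Using exponentiation by squaring, this requires 7 multiplications. The key idea: if the exponent is even, square the half-power; if odd, multiply by the base once.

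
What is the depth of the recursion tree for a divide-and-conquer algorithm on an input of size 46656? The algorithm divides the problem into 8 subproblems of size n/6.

For divide and conquer with division factor 6:

Problem sizes at each level:
Level 0: 46656
Level 1: 7776
Level 2: 1296
Level 3: 216
Level 4: 36
Level 5: 6
Level 6: 1

The root is level 0 and the size-1 base case is level 6 (the tree spans levels 0 through 6, i.e. 7 levels counting the root), so the depth is the number of divisions: log_6(46656) = 6

The recursion tree depth is log_6(46656) = 6. At each level, the problem size is divided by 6, so it takes 6 divisions to reduce to a base case of size 1. The algorithm makes 8 recursive calls at each level.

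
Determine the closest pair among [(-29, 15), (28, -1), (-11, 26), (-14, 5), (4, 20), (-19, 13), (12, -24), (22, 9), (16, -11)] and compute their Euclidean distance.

Computing all pairwise distances among 9 points:

d((-29, 15), (28, -1)) = 59.203
d((-29, 15), (-11, 26)) = 21.095
d((-29, 15), (-14, 5)) = 18.0278
d((-29, 15), (4, 20)) = 33.3766
d((-29, 15), (-19, 13)) = 10.198
d((-29, 15), (12, -24)) = 56.5862
d((-29, 15), (22, 9)) = 51.3517
d((-29, 15), (16, -11)) = 51.9711
d((28, -1), (-11, 26)) = 47.4342
d((28, -1), (-14, 5)) = 42.4264
d((28, -1), (4, 20)) = 31.8904
d((28, -1), (-19, 13)) = 49.0408
d((28, -1), (12, -24)) = 28.0179
d((28, -1), (22, 9)) = 11.6619
d((28, -1), (16, -11)) = 15.6205
d((-11, 26), (-14, 5)) = 21.2132
d((-11, 26), (4, 20)) = 16.1555
d((-11, 26), (-19, 13)) = 15.2643
d((-11, 26), (12, -24)) = 55.0364
d((-11, 26), (22, 9)) = 37.1214
d((-11, 26), (16, -11)) = 45.8039
d((-14, 5), (4, 20)) = 23.4307
d((-14, 5), (-19, 13)) = 9.434 <-- minimum
d((-14, 5), (12, -24)) = 38.9487
d((-14, 5), (22, 9)) = 36.2215
d((-14, 5), (16, -11)) = 34.0
d((4, 20), (-19, 13)) = 24.0416
d((4, 20), (12, -24)) = 44.7214
d((4, 20), (22, 9)) = 21.095
d((4, 20), (16, -11)) = 33.2415
d((-19, 13), (12, -24)) = 48.2701
d((-19, 13), (22, 9)) = 41.1947
d((-19, 13), (16, -11)) = 42.4382
d((12, -24), (22, 9)) = 34.4819
d((12, -24), (16, -11)) = 13.6015
d((22, 9), (16, -11)) = 20.8806

Closest pair: (-14, 5) and (-19, 13) with distance 9.434

The closest pair is (-14, 5) and (-19, 13) with Euclidean distance 9.434. For 9 points, brute-force pairwise comparison is shown above. For large n, the divide-and-conquer algorithm (sort by x, recurse on halves, check the dividing strip) achieves O(n log n).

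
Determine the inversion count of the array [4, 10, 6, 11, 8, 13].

Finding inversions in [4, 10, 6, 11, 8, 13]:

(1, 2): arr[1]=10 > arr[2]=6
(1, 4): arr[1]=10 > arr[4]=8
(3, 4): arr[3]=11 > arr[4]=8

Total inversions: 3

The array has 3 inversion(s): (1,2), (1,4), (3,4). Each pair (i,j) satisfies i < j and arr[i] > arr[j].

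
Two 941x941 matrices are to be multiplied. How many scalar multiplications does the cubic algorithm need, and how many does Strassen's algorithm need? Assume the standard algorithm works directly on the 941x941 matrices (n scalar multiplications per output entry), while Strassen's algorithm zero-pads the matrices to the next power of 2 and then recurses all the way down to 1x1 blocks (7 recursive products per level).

Matrix multiplication for 941x941 matrices:

Strassen's algorithm requires power-of-2 dimensions. Pad 941x941 to 1024x1024 (next power of 2).

Standard algorithm: 941^3 = 833237621 multiplications
Strassen's algorithm: 7^(log2(1024)) = 7^10 = 282475249 multiplications
Savings: 833237621 - 282475249 = 550762372 multiplications

Standard: 833237621 multiplications (941^3). Strassen: 282475249 multiplications (7^10, after padding to 1024x1024). Strassen reduces 8 recursive multiplications to 7 at each level.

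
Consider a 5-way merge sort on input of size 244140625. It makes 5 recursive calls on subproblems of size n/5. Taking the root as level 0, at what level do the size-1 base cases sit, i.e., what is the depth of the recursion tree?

For divide and conquer with division factor 5:

Problem sizes at each level:
Level 0: 244140625
Level 1: 48828125
Level 2: 9765625
Level 3: 1953125
Level 4: 390625
Level 5: 78125
Level 6: 15625
Level 7: 3125
Level 8: 625
Level 9: 125
Level 10: 25
Level 11: 5
Level 12: 1

The root is level 0 and the size-1 base case is level 12 (the tree spans levels 0 through 12, i.e. 13 levels counting the root), so the depth is the number of divisions: log_5(244140625) = 12

The recursion tree depth is log_5(244140625) = 12. At each level, the problem size is divided by 5, so it takes 12 divisions to reduce to a base case of size 1. The algorithm makes 5 recursive calls at each level.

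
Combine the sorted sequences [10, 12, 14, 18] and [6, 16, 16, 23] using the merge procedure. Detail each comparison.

Merging process:

Compare 10 vs 6: take 6 from right. Merged: [6]
Compare 10 vs 16: take 10 from left. Merged: [6, 10]
Compare 12 vs 16: take 12 from left. Merged: [6, 10, 12]
Compare 14 vs 16: take 14 from left. Merged: [6, 10, 12, 14]
Compare 18 vs 16: take 16 from right. Merged: [6, 10, 12, 14, 16]
Compare 18 vs 16: take 16 from right. Merged: [6, 10, 12, 14, 16, 16]
Compare 18 vs 23: take 18 from left. Merged: [6, 10, 12, 14, 16, 16, 18]
Append remaining from right: [23]. Merged: [6, 10, 12, 14, 16, 16, 18, 23]

Final merged array: [6, 10, 12, 14, 16, 16, 18, 23]
Total comparisons: 7

The merged array is [6, 10, 12, 14, 16, 16, 18, 23], requiring 7 comparisons. The merge step runs in O(n) time where n is the total number of elements.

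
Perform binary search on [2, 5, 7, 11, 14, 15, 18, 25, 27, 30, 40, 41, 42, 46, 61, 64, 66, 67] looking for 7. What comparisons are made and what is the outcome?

Binary search for 7 in [2, 5, 7, 11, 14, 15, 18, 25, 27, 30, 40, 41, 42, 46, 61, 64, 66, 67]:

lo=0, hi=17, mid=8, arr[mid]=27 -> 27 > 7, search left half
lo=0, hi=7, mid=3, arr[mid]=11 -> 11 > 7, search left half
lo=0, hi=2, mid=1, arr[mid]=5 -> 5 < 7, search right half
lo=2, hi=2, mid=2, arr[mid]=7 -> Found target at index 2!

Binary search finds 7 at index 2 after 4 comparisons. The search repeatedly halves the search space by comparing with the middle element.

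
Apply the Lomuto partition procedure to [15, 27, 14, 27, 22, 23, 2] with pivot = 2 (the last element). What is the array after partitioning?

Lomuto partition with pivot = 2:

Initial array: [15, 27, 14, 27, 22, 23, 2]

arr[0]=15 > 2: no swap
arr[1]=27 > 2: no swap
arr[2]=14 > 2: no swap
arr[3]=27 > 2: no swap
arr[4]=22 > 2: no swap
arr[5]=23 > 2: no swap

Place pivot at position 0: [2, 27, 14, 27, 22, 23, 15]
Pivot position: 0

After partitioning with pivot 2, the array becomes [2, 27, 14, 27, 22, 23, 15]. The pivot is placed at index 0. All elements to the left of the pivot are <= 2, and all elements to the right are > 2.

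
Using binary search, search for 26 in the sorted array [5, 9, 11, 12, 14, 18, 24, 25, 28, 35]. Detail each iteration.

Binary search for 26 in [5, 9, 11, 12, 14, 18, 24, 25, 28, 35]:

lo=0, hi=9, mid=4, arr[mid]=14 -> 14 < 26, search right half
lo=5, hi=9, mid=7, arr[mid]=25 -> 25 < 26, search right half
lo=8, hi=9, mid=8, arr[mid]=28 -> 28 > 26, search left half
lo=8 > hi=7, target 26 not found

Binary search determines that 26 is not in the array after 3 comparisons. The search space was exhausted without finding the target.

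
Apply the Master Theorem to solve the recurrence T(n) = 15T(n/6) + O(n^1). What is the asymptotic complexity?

Master Theorem for T(n) = 15T(n/6) + O(n^1):

a = 15, b = 6, c = 1
log_b(a) = log_6(15) = 1.5114

Case 1: c = 1 < log_6(15) = 1.5114
T(n) = O(n^(log_6 15))

For T(n) = 15T(n/6) + O(n^1): log_6(15) = 1.5114. This is Case 1 of the Master Theorem (c < log_b(a), work dominated by leaves), giving O(n^(log_6 15)).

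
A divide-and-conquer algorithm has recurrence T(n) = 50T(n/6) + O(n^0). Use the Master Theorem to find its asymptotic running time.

Master Theorem for T(n) = 50T(n/6) + O(n^0):

a = 50, b = 6, c = 0
log_b(a) = log_6(50) = 2.1833

Case 1: c = 0 < log_6(50) = 2.1833
T(n) = O(n^(log_6 50))

For T(n) = 50T(n/6) + O(n^0): log_6(50) = 2.1833. This is Case 1 of the Master Theorem (c < log_b(a), work dominated by leaves), giving O(n^(log_6 50)).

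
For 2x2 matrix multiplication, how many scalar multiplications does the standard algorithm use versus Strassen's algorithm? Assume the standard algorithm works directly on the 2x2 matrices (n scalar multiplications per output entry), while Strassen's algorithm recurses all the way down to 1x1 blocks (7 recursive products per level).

Matrix multiplication for 2x2 matrices:

Standard algorithm: 2^3 = 8 multiplications
Strassen's algorithm: 7^(log2(2)) = 7^1 = 7 multiplications
Savings: 8 - 7 = 1 multiplications

Standard: 8 multiplications (2^3). Strassen: 7 multiplications (7^1). Strassen reduces 8 recursive multiplications to 7 at each level.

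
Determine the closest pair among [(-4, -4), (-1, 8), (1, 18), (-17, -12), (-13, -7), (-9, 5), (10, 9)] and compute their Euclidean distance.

Computing all pairwise distances among 7 points:

d((-4, -4), (-1, 8)) = 12.3693
d((-4, -4), (1, 18)) = 22.561
d((-4, -4), (-17, -12)) = 15.2643
d((-4, -4), (-13, -7)) = 9.4868
d((-4, -4), (-9, 5)) = 10.2956
d((-4, -4), (10, 9)) = 19.105
d((-1, 8), (1, 18)) = 10.198
d((-1, 8), (-17, -12)) = 25.6125
d((-1, 8), (-13, -7)) = 19.2094
d((-1, 8), (-9, 5)) = 8.544
d((-1, 8), (10, 9)) = 11.0454
d((1, 18), (-17, -12)) = 34.9857
d((1, 18), (-13, -7)) = 28.6531
d((1, 18), (-9, 5)) = 16.4012
d((1, 18), (10, 9)) = 12.7279
d((-17, -12), (-13, -7)) = 6.4031 <-- minimum
d((-17, -12), (-9, 5)) = 18.7883
d((-17, -12), (10, 9)) = 34.2053
d((-13, -7), (-9, 5)) = 12.6491
d((-13, -7), (10, 9)) = 28.0179
d((-9, 5), (10, 9)) = 19.4165

Closest pair: (-17, -12) and (-13, -7) with distance 6.4031

The closest pair is (-17, -12) and (-13, -7) with Euclidean distance 6.4031. For 7 points, brute-force pairwise comparison is shown above. For large n, the divide-and-conquer algorithm (sort by x, recurse on halves, check the dividing strip) achieves O(n log n).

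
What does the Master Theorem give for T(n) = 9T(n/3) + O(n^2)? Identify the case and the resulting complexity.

Master Theorem for T(n) = 9T(n/3) + O(n^2):

a = 9, b = 3, c = 2
log_b(a) = log_3(9) = 2.0000

Case 2: c = 2 = log_3(9) = 2.0000
T(n) = O(n^2 log n) = O(n^2 log n)

For T(n) = 9T(n/3) + O(n^2): log_3(9) = 2.0000. This is Case 2 of the Master Theorem (c = log_b(a), equal work at all levels), giving O(n^2 log n).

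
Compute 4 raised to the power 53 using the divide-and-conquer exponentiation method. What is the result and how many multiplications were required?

Computing 4^53 by squaring (build up from 4^1; each line after the first costs one multiplication):

4^1 = 4
4^2 = (4^1)^2 = 4^2 = 16
4^3 = 4 * 4^2 = 4 * 16 = 64
4^6 = (4^3)^2 = 64^2 = 4096
4^12 = (4^6)^2 = 4096^2 = 16777216
4^13 = 4 * 4^12 = 4 * 16777216 = 67108864
4^26 = (4^13)^2 = 67108864^2 = 4503599627370496
4^52 = (4^26)^2 = 4503599627370496^2 = 20282409603651670423947251286016
4^53 = 4 * 4^52 = 4 * 20282409603651670423947251286016 = 81129638414606681695789005144064

Result: 81129638414606681695789005144064
Multiplications needed: 8 (8 lines after 4^1)

4^53 = 81129638414606681695789005144064. Using exponentiation by squaring, this requires 8 multiplications. The key idea: if the exponent is even, square the half-power; if odd, multiply by the base once.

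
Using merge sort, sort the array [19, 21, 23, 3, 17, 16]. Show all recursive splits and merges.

Merge sort trace:

Split: [19, 21, 23, 3, 17, 16] -> [19, 21, 23] and [3, 17, 16]
  Split: [19, 21, 23] -> [19] and [21, 23]
    Split: [21, 23] -> [21] and [23]
    Merge: [21] + [23] -> [21, 23]
  Merge: [19] + [21, 23] -> [19, 21, 23]
  Split: [3, 17, 16] -> [3] and [17, 16]
    Split: [17, 16] -> [17] and [16]
    Merge: [17] + [16] -> [16, 17]
  Merge: [3] + [16, 17] -> [3, 16, 17]
Merge: [19, 21, 23] + [3, 16, 17] -> [3, 16, 17, 19, 21, 23]

Final sorted array: [3, 16, 17, 19, 21, 23]

The merge sort proceeds by recursively splitting the array and merging sorted halves.
After all merges, the sorted array is [3, 16, 17, 19, 21, 23].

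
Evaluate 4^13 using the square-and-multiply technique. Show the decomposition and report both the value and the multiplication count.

Computing 4^13 by squaring (build up from 4^1; each line after the first costs one multiplication):

4^1 = 4
4^2 = (4^1)^2 = 4^2 = 16
4^3 = 4 * 4^2 = 4 * 16 = 64
4^6 = (4^3)^2 = 64^2 = 4096
4^12 = (4^6)^2 = 4096^2 = 16777216
4^13 = 4 * 4^12 = 4 * 16777216 = 67108864

Result: 67108864
Multiplications needed: 5 (5 lines after 4^1)

4^13 = 67108864. Using exponentiation by squaring, this requires 5 multiplications. The key idea: if the exponent is even, square the half-power; if odd, multiply by the base once.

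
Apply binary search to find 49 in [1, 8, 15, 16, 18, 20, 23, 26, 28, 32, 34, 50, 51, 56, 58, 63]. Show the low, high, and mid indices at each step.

Binary search for 49 in [1, 8, 15, 16, 18, 20, 23, 26, 28, 32, 34, 50, 51, 56, 58, 63]:

lo=0, hi=15, mid=7, arr[mid]=26 -> 26 < 49, search right half
lo=8, hi=15, mid=11, arr[mid]=50 -> 50 > 49, search left half
lo=8, hi=10, mid=9, arr[mid]=32 -> 32 < 49, search right half
lo=10, hi=10, mid=10, arr[mid]=34 -> 34 < 49, search right half
lo=11 > hi=10, target 49 not found

Binary search determines that 49 is not in the array after 4 comparisons. The search space was exhausted without finding the target.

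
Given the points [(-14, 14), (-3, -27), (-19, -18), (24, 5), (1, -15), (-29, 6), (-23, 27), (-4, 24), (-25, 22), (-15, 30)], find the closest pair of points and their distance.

Computing all pairwise distances among 10 points:

d((-14, 14), (-3, -27)) = 42.45
d((-14, 14), (-19, -18)) = 32.3883
d((-14, 14), (24, 5)) = 39.0512
d((-14, 14), (1, -15)) = 32.6497
d((-14, 14), (-29, 6)) = 17.0
d((-14, 14), (-23, 27)) = 15.8114
d((-14, 14), (-4, 24)) = 14.1421
d((-14, 14), (-25, 22)) = 13.6015
d((-14, 14), (-15, 30)) = 16.0312
d((-3, -27), (-19, -18)) = 18.3576
d((-3, -27), (24, 5)) = 41.8688
d((-3, -27), (1, -15)) = 12.6491
d((-3, -27), (-29, 6)) = 42.0119
d((-3, -27), (-23, 27)) = 57.5847
d((-3, -27), (-4, 24)) = 51.0098
d((-3, -27), (-25, 22)) = 53.7122
d((-3, -27), (-15, 30)) = 58.2495
d((-19, -18), (24, 5)) = 48.7647
d((-19, -18), (1, -15)) = 20.2237
d((-19, -18), (-29, 6)) = 26.0
d((-19, -18), (-23, 27)) = 45.1774
d((-19, -18), (-4, 24)) = 44.5982
d((-19, -18), (-25, 22)) = 40.4475
d((-19, -18), (-15, 30)) = 48.1664
d((24, 5), (1, -15)) = 30.4795
d((24, 5), (-29, 6)) = 53.0094
d((24, 5), (-23, 27)) = 51.8941
d((24, 5), (-4, 24)) = 33.8378
d((24, 5), (-25, 22)) = 51.8652
d((24, 5), (-15, 30)) = 46.3249
d((1, -15), (-29, 6)) = 36.6197
d((1, -15), (-23, 27)) = 48.3735
d((1, -15), (-4, 24)) = 39.3192
d((1, -15), (-25, 22)) = 45.2217
d((1, -15), (-15, 30)) = 47.7598
d((-29, 6), (-23, 27)) = 21.8403
d((-29, 6), (-4, 24)) = 30.8058
d((-29, 6), (-25, 22)) = 16.4924
d((-29, 6), (-15, 30)) = 27.7849
d((-23, 27), (-4, 24)) = 19.2354
d((-23, 27), (-25, 22)) = 5.3852 <-- minimum
d((-23, 27), (-15, 30)) = 8.544
d((-4, 24), (-25, 22)) = 21.095
d((-4, 24), (-15, 30)) = 12.53
d((-25, 22), (-15, 30)) = 12.8062

Closest pair: (-23, 27) and (-25, 22) with distance 5.3852

The closest pair is (-23, 27) and (-25, 22) with Euclidean distance 5.3852. For 10 points, brute-force pairwise comparison is shown above. For large n, the divide-and-conquer algorithm (sort by x, recurse on halves, check the dividing strip) achieves O(n log n).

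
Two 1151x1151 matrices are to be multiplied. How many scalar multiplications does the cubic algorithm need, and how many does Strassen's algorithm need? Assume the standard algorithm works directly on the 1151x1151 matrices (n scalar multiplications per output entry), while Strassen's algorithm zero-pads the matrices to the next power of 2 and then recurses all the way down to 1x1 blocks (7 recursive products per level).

Matrix multiplication for 1151x1151 matrices:

Strassen's algorithm requires power-of-2 dimensions. Pad 1151x1151 to 2048x2048 (next power of 2).

Standard algorithm: 1151^3 = 1524845951 multiplications
Strassen's algorithm: 7^(log2(2048)) = 7^11 = 1977326743 multiplications
Difference: 1524845951 - 1977326743 = -452480792 (Strassen uses MORE here due to padding overhead — for small or just-over-power-of-2 n, padding can outweigh the per-level savings)

Standard: 1524845951 multiplications (1151^3). Strassen: 1977326743 multiplications (7^11, after padding to 2048x2048). Strassen reduces 8 recursive multiplications to 7 at each level.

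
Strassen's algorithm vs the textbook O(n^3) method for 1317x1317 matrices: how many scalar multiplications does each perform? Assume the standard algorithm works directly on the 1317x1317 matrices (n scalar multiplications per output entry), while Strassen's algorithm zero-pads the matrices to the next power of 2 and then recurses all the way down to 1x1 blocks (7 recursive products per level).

Matrix multiplication for 1317x1317 matrices:

Strassen's algorithm requires power-of-2 dimensions. Pad 1317x1317 to 2048x2048 (next power of 2).

Standard algorithm: 1317^3 = 2284322013 multiplications
Strassen's algorithm: 7^(log2(2048)) = 7^11 = 1977326743 multiplications
Savings: 2284322013 - 1977326743 = 306995270 multiplications

Standard: 2284322013 multiplications (1317^3). Strassen: 1977326743 multiplications (7^11, after padding to 2048x2048). Strassen reduces 8 recursive multiplications to 7 at each level.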